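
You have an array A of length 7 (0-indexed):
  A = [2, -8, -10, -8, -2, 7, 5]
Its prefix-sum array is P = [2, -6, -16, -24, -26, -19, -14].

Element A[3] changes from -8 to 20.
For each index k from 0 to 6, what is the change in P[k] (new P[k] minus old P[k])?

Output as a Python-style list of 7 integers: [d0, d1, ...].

Element change: A[3] -8 -> 20, delta = 28
For k < 3: P[k] unchanged, delta_P[k] = 0
For k >= 3: P[k] shifts by exactly 28
Delta array: [0, 0, 0, 28, 28, 28, 28]

Answer: [0, 0, 0, 28, 28, 28, 28]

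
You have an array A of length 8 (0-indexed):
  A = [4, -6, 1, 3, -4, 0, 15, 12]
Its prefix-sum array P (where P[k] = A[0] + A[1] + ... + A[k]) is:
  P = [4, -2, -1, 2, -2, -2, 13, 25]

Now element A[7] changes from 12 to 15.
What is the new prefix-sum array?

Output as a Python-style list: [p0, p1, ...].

Change: A[7] 12 -> 15, delta = 3
P[k] for k < 7: unchanged (A[7] not included)
P[k] for k >= 7: shift by delta = 3
  P[0] = 4 + 0 = 4
  P[1] = -2 + 0 = -2
  P[2] = -1 + 0 = -1
  P[3] = 2 + 0 = 2
  P[4] = -2 + 0 = -2
  P[5] = -2 + 0 = -2
  P[6] = 13 + 0 = 13
  P[7] = 25 + 3 = 28

Answer: [4, -2, -1, 2, -2, -2, 13, 28]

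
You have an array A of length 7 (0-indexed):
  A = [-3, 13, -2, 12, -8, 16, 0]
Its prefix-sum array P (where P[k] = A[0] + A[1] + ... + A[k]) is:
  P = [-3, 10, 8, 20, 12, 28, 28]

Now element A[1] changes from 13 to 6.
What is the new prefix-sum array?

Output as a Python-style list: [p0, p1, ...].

Answer: [-3, 3, 1, 13, 5, 21, 21]

Derivation:
Change: A[1] 13 -> 6, delta = -7
P[k] for k < 1: unchanged (A[1] not included)
P[k] for k >= 1: shift by delta = -7
  P[0] = -3 + 0 = -3
  P[1] = 10 + -7 = 3
  P[2] = 8 + -7 = 1
  P[3] = 20 + -7 = 13
  P[4] = 12 + -7 = 5
  P[5] = 28 + -7 = 21
  P[6] = 28 + -7 = 21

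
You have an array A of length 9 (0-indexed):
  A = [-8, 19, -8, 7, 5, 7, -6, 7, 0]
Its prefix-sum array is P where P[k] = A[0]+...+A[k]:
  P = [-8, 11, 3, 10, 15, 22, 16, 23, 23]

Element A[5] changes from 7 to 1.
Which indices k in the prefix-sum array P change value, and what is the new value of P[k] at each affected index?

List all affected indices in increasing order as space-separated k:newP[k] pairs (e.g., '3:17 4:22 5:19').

Answer: 5:16 6:10 7:17 8:17

Derivation:
P[k] = A[0] + ... + A[k]
P[k] includes A[5] iff k >= 5
Affected indices: 5, 6, ..., 8; delta = -6
  P[5]: 22 + -6 = 16
  P[6]: 16 + -6 = 10
  P[7]: 23 + -6 = 17
  P[8]: 23 + -6 = 17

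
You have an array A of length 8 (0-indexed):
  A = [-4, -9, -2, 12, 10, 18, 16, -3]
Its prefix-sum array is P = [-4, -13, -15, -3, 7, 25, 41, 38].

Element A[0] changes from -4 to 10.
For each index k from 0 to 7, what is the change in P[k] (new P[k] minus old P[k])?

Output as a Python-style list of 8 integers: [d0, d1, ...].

Element change: A[0] -4 -> 10, delta = 14
For k < 0: P[k] unchanged, delta_P[k] = 0
For k >= 0: P[k] shifts by exactly 14
Delta array: [14, 14, 14, 14, 14, 14, 14, 14]

Answer: [14, 14, 14, 14, 14, 14, 14, 14]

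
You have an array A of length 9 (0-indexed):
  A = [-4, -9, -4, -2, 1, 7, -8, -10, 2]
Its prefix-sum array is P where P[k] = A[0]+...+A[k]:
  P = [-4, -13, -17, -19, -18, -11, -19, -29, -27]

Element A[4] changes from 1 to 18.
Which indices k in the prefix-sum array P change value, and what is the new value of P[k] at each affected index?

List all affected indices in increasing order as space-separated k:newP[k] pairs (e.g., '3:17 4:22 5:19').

Answer: 4:-1 5:6 6:-2 7:-12 8:-10

Derivation:
P[k] = A[0] + ... + A[k]
P[k] includes A[4] iff k >= 4
Affected indices: 4, 5, ..., 8; delta = 17
  P[4]: -18 + 17 = -1
  P[5]: -11 + 17 = 6
  P[6]: -19 + 17 = -2
  P[7]: -29 + 17 = -12
  P[8]: -27 + 17 = -10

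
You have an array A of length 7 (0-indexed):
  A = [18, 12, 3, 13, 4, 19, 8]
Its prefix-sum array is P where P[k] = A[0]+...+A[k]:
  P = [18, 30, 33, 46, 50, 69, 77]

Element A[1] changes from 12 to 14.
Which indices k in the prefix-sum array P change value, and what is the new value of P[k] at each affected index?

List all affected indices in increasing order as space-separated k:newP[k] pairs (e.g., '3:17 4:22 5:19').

P[k] = A[0] + ... + A[k]
P[k] includes A[1] iff k >= 1
Affected indices: 1, 2, ..., 6; delta = 2
  P[1]: 30 + 2 = 32
  P[2]: 33 + 2 = 35
  P[3]: 46 + 2 = 48
  P[4]: 50 + 2 = 52
  P[5]: 69 + 2 = 71
  P[6]: 77 + 2 = 79

Answer: 1:32 2:35 3:48 4:52 5:71 6:79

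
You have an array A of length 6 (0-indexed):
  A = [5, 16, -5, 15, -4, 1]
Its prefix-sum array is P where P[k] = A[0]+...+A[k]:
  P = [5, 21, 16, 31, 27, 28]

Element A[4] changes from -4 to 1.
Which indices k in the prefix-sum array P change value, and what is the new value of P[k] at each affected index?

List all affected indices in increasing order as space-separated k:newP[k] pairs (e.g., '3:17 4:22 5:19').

Answer: 4:32 5:33

Derivation:
P[k] = A[0] + ... + A[k]
P[k] includes A[4] iff k >= 4
Affected indices: 4, 5, ..., 5; delta = 5
  P[4]: 27 + 5 = 32
  P[5]: 28 + 5 = 33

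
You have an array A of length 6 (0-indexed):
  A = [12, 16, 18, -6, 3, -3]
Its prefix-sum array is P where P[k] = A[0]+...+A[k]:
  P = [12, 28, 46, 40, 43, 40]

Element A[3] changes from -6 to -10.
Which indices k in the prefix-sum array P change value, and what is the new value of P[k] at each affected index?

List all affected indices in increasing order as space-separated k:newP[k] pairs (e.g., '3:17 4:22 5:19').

P[k] = A[0] + ... + A[k]
P[k] includes A[3] iff k >= 3
Affected indices: 3, 4, ..., 5; delta = -4
  P[3]: 40 + -4 = 36
  P[4]: 43 + -4 = 39
  P[5]: 40 + -4 = 36

Answer: 3:36 4:39 5:36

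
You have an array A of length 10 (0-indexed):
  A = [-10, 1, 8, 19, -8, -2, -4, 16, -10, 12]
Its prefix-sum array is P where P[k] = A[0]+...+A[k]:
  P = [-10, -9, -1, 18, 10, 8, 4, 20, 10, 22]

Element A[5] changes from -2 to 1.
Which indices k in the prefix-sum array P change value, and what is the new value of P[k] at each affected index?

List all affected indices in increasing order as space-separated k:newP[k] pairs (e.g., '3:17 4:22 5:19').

Answer: 5:11 6:7 7:23 8:13 9:25

Derivation:
P[k] = A[0] + ... + A[k]
P[k] includes A[5] iff k >= 5
Affected indices: 5, 6, ..., 9; delta = 3
  P[5]: 8 + 3 = 11
  P[6]: 4 + 3 = 7
  P[7]: 20 + 3 = 23
  P[8]: 10 + 3 = 13
  P[9]: 22 + 3 = 25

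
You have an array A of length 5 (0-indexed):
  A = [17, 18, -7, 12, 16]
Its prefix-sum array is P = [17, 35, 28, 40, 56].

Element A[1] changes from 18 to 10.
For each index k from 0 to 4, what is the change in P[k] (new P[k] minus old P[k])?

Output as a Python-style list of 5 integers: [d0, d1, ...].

Element change: A[1] 18 -> 10, delta = -8
For k < 1: P[k] unchanged, delta_P[k] = 0
For k >= 1: P[k] shifts by exactly -8
Delta array: [0, -8, -8, -8, -8]

Answer: [0, -8, -8, -8, -8]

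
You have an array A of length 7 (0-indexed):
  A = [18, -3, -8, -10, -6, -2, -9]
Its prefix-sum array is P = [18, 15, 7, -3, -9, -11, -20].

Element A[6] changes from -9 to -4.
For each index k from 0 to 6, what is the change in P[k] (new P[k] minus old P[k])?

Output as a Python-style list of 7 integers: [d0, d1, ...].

Element change: A[6] -9 -> -4, delta = 5
For k < 6: P[k] unchanged, delta_P[k] = 0
For k >= 6: P[k] shifts by exactly 5
Delta array: [0, 0, 0, 0, 0, 0, 5]

Answer: [0, 0, 0, 0, 0, 0, 5]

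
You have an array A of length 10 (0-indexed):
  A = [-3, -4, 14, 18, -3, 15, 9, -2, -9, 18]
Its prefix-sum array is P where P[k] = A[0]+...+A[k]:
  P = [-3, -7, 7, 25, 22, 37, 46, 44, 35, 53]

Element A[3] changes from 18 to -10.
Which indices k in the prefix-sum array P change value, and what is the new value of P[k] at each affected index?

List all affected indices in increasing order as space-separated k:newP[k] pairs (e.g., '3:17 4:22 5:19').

P[k] = A[0] + ... + A[k]
P[k] includes A[3] iff k >= 3
Affected indices: 3, 4, ..., 9; delta = -28
  P[3]: 25 + -28 = -3
  P[4]: 22 + -28 = -6
  P[5]: 37 + -28 = 9
  P[6]: 46 + -28 = 18
  P[7]: 44 + -28 = 16
  P[8]: 35 + -28 = 7
  P[9]: 53 + -28 = 25

Answer: 3:-3 4:-6 5:9 6:18 7:16 8:7 9:25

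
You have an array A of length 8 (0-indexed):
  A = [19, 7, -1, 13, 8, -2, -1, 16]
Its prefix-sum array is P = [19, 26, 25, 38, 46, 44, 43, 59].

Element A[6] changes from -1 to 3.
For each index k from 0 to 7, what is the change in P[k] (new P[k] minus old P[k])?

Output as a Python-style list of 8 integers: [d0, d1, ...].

Answer: [0, 0, 0, 0, 0, 0, 4, 4]

Derivation:
Element change: A[6] -1 -> 3, delta = 4
For k < 6: P[k] unchanged, delta_P[k] = 0
For k >= 6: P[k] shifts by exactly 4
Delta array: [0, 0, 0, 0, 0, 0, 4, 4]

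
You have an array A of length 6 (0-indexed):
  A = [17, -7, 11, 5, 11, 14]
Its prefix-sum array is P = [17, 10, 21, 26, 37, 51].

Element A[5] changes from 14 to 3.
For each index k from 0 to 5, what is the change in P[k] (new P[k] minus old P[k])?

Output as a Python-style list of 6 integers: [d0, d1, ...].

Answer: [0, 0, 0, 0, 0, -11]

Derivation:
Element change: A[5] 14 -> 3, delta = -11
For k < 5: P[k] unchanged, delta_P[k] = 0
For k >= 5: P[k] shifts by exactly -11
Delta array: [0, 0, 0, 0, 0, -11]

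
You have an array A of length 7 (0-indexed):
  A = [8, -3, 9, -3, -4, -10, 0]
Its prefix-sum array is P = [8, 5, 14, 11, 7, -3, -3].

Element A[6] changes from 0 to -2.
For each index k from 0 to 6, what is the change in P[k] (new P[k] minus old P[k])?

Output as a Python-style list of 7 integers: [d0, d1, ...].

Element change: A[6] 0 -> -2, delta = -2
For k < 6: P[k] unchanged, delta_P[k] = 0
For k >= 6: P[k] shifts by exactly -2
Delta array: [0, 0, 0, 0, 0, 0, -2]

Answer: [0, 0, 0, 0, 0, 0, -2]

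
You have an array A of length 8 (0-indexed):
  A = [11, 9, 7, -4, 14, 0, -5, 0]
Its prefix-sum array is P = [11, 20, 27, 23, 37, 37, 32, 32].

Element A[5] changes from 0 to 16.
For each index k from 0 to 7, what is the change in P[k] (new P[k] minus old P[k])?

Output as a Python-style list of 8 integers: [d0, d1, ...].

Element change: A[5] 0 -> 16, delta = 16
For k < 5: P[k] unchanged, delta_P[k] = 0
For k >= 5: P[k] shifts by exactly 16
Delta array: [0, 0, 0, 0, 0, 16, 16, 16]

Answer: [0, 0, 0, 0, 0, 16, 16, 16]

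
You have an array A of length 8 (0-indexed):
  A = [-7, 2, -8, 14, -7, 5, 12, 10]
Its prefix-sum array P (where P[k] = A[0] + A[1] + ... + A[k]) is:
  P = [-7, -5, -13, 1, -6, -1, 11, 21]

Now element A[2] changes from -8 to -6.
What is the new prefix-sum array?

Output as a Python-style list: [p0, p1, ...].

Answer: [-7, -5, -11, 3, -4, 1, 13, 23]

Derivation:
Change: A[2] -8 -> -6, delta = 2
P[k] for k < 2: unchanged (A[2] not included)
P[k] for k >= 2: shift by delta = 2
  P[0] = -7 + 0 = -7
  P[1] = -5 + 0 = -5
  P[2] = -13 + 2 = -11
  P[3] = 1 + 2 = 3
  P[4] = -6 + 2 = -4
  P[5] = -1 + 2 = 1
  P[6] = 11 + 2 = 13
  P[7] = 21 + 2 = 23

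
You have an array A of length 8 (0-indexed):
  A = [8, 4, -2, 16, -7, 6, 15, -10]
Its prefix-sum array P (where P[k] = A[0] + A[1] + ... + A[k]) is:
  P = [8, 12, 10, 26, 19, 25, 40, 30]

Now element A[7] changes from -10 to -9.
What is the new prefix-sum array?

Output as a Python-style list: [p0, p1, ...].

Answer: [8, 12, 10, 26, 19, 25, 40, 31]

Derivation:
Change: A[7] -10 -> -9, delta = 1
P[k] for k < 7: unchanged (A[7] not included)
P[k] for k >= 7: shift by delta = 1
  P[0] = 8 + 0 = 8
  P[1] = 12 + 0 = 12
  P[2] = 10 + 0 = 10
  P[3] = 26 + 0 = 26
  P[4] = 19 + 0 = 19
  P[5] = 25 + 0 = 25
  P[6] = 40 + 0 = 40
  P[7] = 30 + 1 = 31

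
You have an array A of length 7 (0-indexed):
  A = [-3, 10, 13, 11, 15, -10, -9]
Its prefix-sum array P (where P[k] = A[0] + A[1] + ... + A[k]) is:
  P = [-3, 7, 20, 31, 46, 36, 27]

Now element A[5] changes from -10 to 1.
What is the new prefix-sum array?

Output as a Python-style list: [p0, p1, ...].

Answer: [-3, 7, 20, 31, 46, 47, 38]

Derivation:
Change: A[5] -10 -> 1, delta = 11
P[k] for k < 5: unchanged (A[5] not included)
P[k] for k >= 5: shift by delta = 11
  P[0] = -3 + 0 = -3
  P[1] = 7 + 0 = 7
  P[2] = 20 + 0 = 20
  P[3] = 31 + 0 = 31
  P[4] = 46 + 0 = 46
  P[5] = 36 + 11 = 47
  P[6] = 27 + 11 = 38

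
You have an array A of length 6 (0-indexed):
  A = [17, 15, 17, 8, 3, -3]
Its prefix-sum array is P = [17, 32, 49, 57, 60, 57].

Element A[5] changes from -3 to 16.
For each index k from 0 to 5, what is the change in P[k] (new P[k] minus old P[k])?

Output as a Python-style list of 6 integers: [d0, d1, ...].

Element change: A[5] -3 -> 16, delta = 19
For k < 5: P[k] unchanged, delta_P[k] = 0
For k >= 5: P[k] shifts by exactly 19
Delta array: [0, 0, 0, 0, 0, 19]

Answer: [0, 0, 0, 0, 0, 19]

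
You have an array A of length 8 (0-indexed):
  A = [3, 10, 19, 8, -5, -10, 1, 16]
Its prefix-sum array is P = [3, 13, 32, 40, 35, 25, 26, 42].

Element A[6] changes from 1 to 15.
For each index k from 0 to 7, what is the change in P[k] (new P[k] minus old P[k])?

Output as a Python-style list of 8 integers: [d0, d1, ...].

Answer: [0, 0, 0, 0, 0, 0, 14, 14]

Derivation:
Element change: A[6] 1 -> 15, delta = 14
For k < 6: P[k] unchanged, delta_P[k] = 0
For k >= 6: P[k] shifts by exactly 14
Delta array: [0, 0, 0, 0, 0, 0, 14, 14]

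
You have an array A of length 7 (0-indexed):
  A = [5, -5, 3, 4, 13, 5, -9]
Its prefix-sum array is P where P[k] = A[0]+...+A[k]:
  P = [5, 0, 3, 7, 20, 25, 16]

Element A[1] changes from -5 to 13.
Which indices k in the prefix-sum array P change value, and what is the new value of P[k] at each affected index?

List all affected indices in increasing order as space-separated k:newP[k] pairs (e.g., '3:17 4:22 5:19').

P[k] = A[0] + ... + A[k]
P[k] includes A[1] iff k >= 1
Affected indices: 1, 2, ..., 6; delta = 18
  P[1]: 0 + 18 = 18
  P[2]: 3 + 18 = 21
  P[3]: 7 + 18 = 25
  P[4]: 20 + 18 = 38
  P[5]: 25 + 18 = 43
  P[6]: 16 + 18 = 34

Answer: 1:18 2:21 3:25 4:38 5:43 6:34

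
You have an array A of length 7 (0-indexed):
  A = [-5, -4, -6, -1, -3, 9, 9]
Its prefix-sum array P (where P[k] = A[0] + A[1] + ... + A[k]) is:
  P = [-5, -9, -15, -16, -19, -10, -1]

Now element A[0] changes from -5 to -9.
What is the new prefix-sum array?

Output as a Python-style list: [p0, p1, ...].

Answer: [-9, -13, -19, -20, -23, -14, -5]

Derivation:
Change: A[0] -5 -> -9, delta = -4
P[k] for k < 0: unchanged (A[0] not included)
P[k] for k >= 0: shift by delta = -4
  P[0] = -5 + -4 = -9
  P[1] = -9 + -4 = -13
  P[2] = -15 + -4 = -19
  P[3] = -16 + -4 = -20
  P[4] = -19 + -4 = -23
  P[5] = -10 + -4 = -14
  P[6] = -1 + -4 = -5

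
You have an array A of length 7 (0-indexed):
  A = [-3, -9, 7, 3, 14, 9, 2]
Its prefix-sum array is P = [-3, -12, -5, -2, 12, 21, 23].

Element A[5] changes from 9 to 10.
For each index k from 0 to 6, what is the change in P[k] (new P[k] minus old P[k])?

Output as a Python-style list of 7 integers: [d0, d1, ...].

Element change: A[5] 9 -> 10, delta = 1
For k < 5: P[k] unchanged, delta_P[k] = 0
For k >= 5: P[k] shifts by exactly 1
Delta array: [0, 0, 0, 0, 0, 1, 1]

Answer: [0, 0, 0, 0, 0, 1, 1]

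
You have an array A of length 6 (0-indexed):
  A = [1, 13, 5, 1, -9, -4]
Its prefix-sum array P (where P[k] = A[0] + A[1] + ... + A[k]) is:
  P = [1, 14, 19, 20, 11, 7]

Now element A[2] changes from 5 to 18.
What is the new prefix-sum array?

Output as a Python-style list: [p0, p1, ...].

Change: A[2] 5 -> 18, delta = 13
P[k] for k < 2: unchanged (A[2] not included)
P[k] for k >= 2: shift by delta = 13
  P[0] = 1 + 0 = 1
  P[1] = 14 + 0 = 14
  P[2] = 19 + 13 = 32
  P[3] = 20 + 13 = 33
  P[4] = 11 + 13 = 24
  P[5] = 7 + 13 = 20

Answer: [1, 14, 32, 33, 24, 20]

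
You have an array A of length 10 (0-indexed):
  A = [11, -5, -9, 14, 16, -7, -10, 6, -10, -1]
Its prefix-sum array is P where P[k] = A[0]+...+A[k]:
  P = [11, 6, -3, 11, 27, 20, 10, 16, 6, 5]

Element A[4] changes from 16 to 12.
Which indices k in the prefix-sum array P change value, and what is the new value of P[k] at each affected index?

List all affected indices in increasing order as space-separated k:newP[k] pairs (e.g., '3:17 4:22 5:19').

P[k] = A[0] + ... + A[k]
P[k] includes A[4] iff k >= 4
Affected indices: 4, 5, ..., 9; delta = -4
  P[4]: 27 + -4 = 23
  P[5]: 20 + -4 = 16
  P[6]: 10 + -4 = 6
  P[7]: 16 + -4 = 12
  P[8]: 6 + -4 = 2
  P[9]: 5 + -4 = 1

Answer: 4:23 5:16 6:6 7:12 8:2 9:1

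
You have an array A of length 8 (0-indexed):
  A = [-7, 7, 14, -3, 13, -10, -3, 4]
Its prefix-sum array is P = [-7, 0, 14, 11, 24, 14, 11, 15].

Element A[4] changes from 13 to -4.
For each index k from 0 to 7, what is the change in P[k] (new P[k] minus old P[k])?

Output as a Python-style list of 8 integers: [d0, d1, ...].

Answer: [0, 0, 0, 0, -17, -17, -17, -17]

Derivation:
Element change: A[4] 13 -> -4, delta = -17
For k < 4: P[k] unchanged, delta_P[k] = 0
For k >= 4: P[k] shifts by exactly -17
Delta array: [0, 0, 0, 0, -17, -17, -17, -17]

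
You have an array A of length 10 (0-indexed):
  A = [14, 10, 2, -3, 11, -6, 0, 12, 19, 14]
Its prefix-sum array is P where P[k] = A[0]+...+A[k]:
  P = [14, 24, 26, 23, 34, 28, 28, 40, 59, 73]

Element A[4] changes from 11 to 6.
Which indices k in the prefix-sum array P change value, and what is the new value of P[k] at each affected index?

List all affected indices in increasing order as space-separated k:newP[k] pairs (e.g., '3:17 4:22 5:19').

Answer: 4:29 5:23 6:23 7:35 8:54 9:68

Derivation:
P[k] = A[0] + ... + A[k]
P[k] includes A[4] iff k >= 4
Affected indices: 4, 5, ..., 9; delta = -5
  P[4]: 34 + -5 = 29
  P[5]: 28 + -5 = 23
  P[6]: 28 + -5 = 23
  P[7]: 40 + -5 = 35
  P[8]: 59 + -5 = 54
  P[9]: 73 + -5 = 68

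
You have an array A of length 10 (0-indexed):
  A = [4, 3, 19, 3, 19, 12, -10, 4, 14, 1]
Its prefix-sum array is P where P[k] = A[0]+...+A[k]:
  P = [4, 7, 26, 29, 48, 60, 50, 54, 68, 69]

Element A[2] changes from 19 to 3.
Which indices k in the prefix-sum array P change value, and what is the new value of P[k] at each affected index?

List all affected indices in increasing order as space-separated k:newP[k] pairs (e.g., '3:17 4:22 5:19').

P[k] = A[0] + ... + A[k]
P[k] includes A[2] iff k >= 2
Affected indices: 2, 3, ..., 9; delta = -16
  P[2]: 26 + -16 = 10
  P[3]: 29 + -16 = 13
  P[4]: 48 + -16 = 32
  P[5]: 60 + -16 = 44
  P[6]: 50 + -16 = 34
  P[7]: 54 + -16 = 38
  P[8]: 68 + -16 = 52
  P[9]: 69 + -16 = 53

Answer: 2:10 3:13 4:32 5:44 6:34 7:38 8:52 9:53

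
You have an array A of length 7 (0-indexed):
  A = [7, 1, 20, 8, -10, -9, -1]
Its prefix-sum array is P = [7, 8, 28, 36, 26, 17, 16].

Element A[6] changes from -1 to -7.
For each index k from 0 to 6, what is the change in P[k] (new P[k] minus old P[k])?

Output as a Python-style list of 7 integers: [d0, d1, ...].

Element change: A[6] -1 -> -7, delta = -6
For k < 6: P[k] unchanged, delta_P[k] = 0
For k >= 6: P[k] shifts by exactly -6
Delta array: [0, 0, 0, 0, 0, 0, -6]

Answer: [0, 0, 0, 0, 0, 0, -6]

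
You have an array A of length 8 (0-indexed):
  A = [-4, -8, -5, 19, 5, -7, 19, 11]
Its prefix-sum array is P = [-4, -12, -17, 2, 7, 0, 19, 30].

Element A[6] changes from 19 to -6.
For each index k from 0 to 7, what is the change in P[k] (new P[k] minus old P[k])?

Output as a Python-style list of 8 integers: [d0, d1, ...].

Answer: [0, 0, 0, 0, 0, 0, -25, -25]

Derivation:
Element change: A[6] 19 -> -6, delta = -25
For k < 6: P[k] unchanged, delta_P[k] = 0
For k >= 6: P[k] shifts by exactly -25
Delta array: [0, 0, 0, 0, 0, 0, -25, -25]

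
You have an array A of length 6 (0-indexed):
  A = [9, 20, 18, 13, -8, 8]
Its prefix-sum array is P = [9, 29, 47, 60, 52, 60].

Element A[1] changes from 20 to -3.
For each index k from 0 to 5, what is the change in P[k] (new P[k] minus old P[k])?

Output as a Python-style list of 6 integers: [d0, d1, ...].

Answer: [0, -23, -23, -23, -23, -23]

Derivation:
Element change: A[1] 20 -> -3, delta = -23
For k < 1: P[k] unchanged, delta_P[k] = 0
For k >= 1: P[k] shifts by exactly -23
Delta array: [0, -23, -23, -23, -23, -23]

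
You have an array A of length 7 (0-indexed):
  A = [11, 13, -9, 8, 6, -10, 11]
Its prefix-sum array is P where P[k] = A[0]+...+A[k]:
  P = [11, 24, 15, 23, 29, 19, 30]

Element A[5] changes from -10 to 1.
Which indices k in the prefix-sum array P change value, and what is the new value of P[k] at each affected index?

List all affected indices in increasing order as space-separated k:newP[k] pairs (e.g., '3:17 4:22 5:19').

Answer: 5:30 6:41

Derivation:
P[k] = A[0] + ... + A[k]
P[k] includes A[5] iff k >= 5
Affected indices: 5, 6, ..., 6; delta = 11
  P[5]: 19 + 11 = 30
  P[6]: 30 + 11 = 41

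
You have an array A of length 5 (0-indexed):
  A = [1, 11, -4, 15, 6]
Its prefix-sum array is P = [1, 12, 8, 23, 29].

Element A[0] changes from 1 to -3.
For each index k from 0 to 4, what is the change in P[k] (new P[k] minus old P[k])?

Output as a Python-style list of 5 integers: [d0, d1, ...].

Element change: A[0] 1 -> -3, delta = -4
For k < 0: P[k] unchanged, delta_P[k] = 0
For k >= 0: P[k] shifts by exactly -4
Delta array: [-4, -4, -4, -4, -4]

Answer: [-4, -4, -4, -4, -4]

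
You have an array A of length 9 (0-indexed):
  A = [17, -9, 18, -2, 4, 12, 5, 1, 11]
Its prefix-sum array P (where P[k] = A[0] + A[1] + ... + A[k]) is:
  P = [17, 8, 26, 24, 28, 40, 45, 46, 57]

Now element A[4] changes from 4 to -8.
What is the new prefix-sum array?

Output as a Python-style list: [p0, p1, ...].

Change: A[4] 4 -> -8, delta = -12
P[k] for k < 4: unchanged (A[4] not included)
P[k] for k >= 4: shift by delta = -12
  P[0] = 17 + 0 = 17
  P[1] = 8 + 0 = 8
  P[2] = 26 + 0 = 26
  P[3] = 24 + 0 = 24
  P[4] = 28 + -12 = 16
  P[5] = 40 + -12 = 28
  P[6] = 45 + -12 = 33
  P[7] = 46 + -12 = 34
  P[8] = 57 + -12 = 45

Answer: [17, 8, 26, 24, 16, 28, 33, 34, 45]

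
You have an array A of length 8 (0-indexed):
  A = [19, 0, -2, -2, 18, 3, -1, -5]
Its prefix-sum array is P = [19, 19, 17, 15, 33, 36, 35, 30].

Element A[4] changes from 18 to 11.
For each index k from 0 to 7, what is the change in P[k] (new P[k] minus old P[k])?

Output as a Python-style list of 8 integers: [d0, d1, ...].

Answer: [0, 0, 0, 0, -7, -7, -7, -7]

Derivation:
Element change: A[4] 18 -> 11, delta = -7
For k < 4: P[k] unchanged, delta_P[k] = 0
For k >= 4: P[k] shifts by exactly -7
Delta array: [0, 0, 0, 0, -7, -7, -7, -7]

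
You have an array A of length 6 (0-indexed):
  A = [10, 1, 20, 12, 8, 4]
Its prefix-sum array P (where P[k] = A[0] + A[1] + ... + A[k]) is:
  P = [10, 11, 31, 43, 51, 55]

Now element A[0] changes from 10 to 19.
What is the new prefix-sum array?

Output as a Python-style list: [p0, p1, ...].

Change: A[0] 10 -> 19, delta = 9
P[k] for k < 0: unchanged (A[0] not included)
P[k] for k >= 0: shift by delta = 9
  P[0] = 10 + 9 = 19
  P[1] = 11 + 9 = 20
  P[2] = 31 + 9 = 40
  P[3] = 43 + 9 = 52
  P[4] = 51 + 9 = 60
  P[5] = 55 + 9 = 64

Answer: [19, 20, 40, 52, 60, 64]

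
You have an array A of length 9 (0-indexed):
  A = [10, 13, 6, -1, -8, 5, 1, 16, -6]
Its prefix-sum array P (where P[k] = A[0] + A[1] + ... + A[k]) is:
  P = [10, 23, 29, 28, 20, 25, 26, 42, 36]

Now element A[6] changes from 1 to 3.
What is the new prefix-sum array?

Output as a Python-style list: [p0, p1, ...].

Change: A[6] 1 -> 3, delta = 2
P[k] for k < 6: unchanged (A[6] not included)
P[k] for k >= 6: shift by delta = 2
  P[0] = 10 + 0 = 10
  P[1] = 23 + 0 = 23
  P[2] = 29 + 0 = 29
  P[3] = 28 + 0 = 28
  P[4] = 20 + 0 = 20
  P[5] = 25 + 0 = 25
  P[6] = 26 + 2 = 28
  P[7] = 42 + 2 = 44
  P[8] = 36 + 2 = 38

Answer: [10, 23, 29, 28, 20, 25, 28, 44, 38]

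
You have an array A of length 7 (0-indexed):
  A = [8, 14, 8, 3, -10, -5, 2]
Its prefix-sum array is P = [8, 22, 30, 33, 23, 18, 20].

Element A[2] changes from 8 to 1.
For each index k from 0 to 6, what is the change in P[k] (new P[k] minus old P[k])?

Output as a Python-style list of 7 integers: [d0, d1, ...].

Answer: [0, 0, -7, -7, -7, -7, -7]

Derivation:
Element change: A[2] 8 -> 1, delta = -7
For k < 2: P[k] unchanged, delta_P[k] = 0
For k >= 2: P[k] shifts by exactly -7
Delta array: [0, 0, -7, -7, -7, -7, -7]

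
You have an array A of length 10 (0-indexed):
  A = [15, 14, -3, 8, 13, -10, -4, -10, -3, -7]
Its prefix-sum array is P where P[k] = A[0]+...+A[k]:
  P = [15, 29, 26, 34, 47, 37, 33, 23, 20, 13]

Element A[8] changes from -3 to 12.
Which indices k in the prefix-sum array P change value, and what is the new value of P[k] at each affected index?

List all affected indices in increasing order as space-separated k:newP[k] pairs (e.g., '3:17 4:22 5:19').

Answer: 8:35 9:28

Derivation:
P[k] = A[0] + ... + A[k]
P[k] includes A[8] iff k >= 8
Affected indices: 8, 9, ..., 9; delta = 15
  P[8]: 20 + 15 = 35
  P[9]: 13 + 15 = 28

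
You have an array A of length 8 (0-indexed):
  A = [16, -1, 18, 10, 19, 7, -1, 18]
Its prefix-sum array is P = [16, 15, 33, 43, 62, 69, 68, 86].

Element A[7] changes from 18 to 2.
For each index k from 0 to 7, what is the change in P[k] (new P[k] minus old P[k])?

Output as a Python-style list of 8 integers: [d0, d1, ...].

Element change: A[7] 18 -> 2, delta = -16
For k < 7: P[k] unchanged, delta_P[k] = 0
For k >= 7: P[k] shifts by exactly -16
Delta array: [0, 0, 0, 0, 0, 0, 0, -16]

Answer: [0, 0, 0, 0, 0, 0, 0, -16]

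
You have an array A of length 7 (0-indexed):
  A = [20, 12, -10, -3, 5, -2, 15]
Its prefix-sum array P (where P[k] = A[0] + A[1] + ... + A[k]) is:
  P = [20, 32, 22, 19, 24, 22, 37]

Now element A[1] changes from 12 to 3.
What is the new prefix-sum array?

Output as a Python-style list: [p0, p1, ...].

Change: A[1] 12 -> 3, delta = -9
P[k] for k < 1: unchanged (A[1] not included)
P[k] for k >= 1: shift by delta = -9
  P[0] = 20 + 0 = 20
  P[1] = 32 + -9 = 23
  P[2] = 22 + -9 = 13
  P[3] = 19 + -9 = 10
  P[4] = 24 + -9 = 15
  P[5] = 22 + -9 = 13
  P[6] = 37 + -9 = 28

Answer: [20, 23, 13, 10, 15, 13, 28]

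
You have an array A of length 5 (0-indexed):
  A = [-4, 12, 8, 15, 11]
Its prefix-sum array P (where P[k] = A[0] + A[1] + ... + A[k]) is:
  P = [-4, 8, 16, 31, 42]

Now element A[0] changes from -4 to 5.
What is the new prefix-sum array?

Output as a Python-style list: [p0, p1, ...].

Answer: [5, 17, 25, 40, 51]

Derivation:
Change: A[0] -4 -> 5, delta = 9
P[k] for k < 0: unchanged (A[0] not included)
P[k] for k >= 0: shift by delta = 9
  P[0] = -4 + 9 = 5
  P[1] = 8 + 9 = 17
  P[2] = 16 + 9 = 25
  P[3] = 31 + 9 = 40
  P[4] = 42 + 9 = 51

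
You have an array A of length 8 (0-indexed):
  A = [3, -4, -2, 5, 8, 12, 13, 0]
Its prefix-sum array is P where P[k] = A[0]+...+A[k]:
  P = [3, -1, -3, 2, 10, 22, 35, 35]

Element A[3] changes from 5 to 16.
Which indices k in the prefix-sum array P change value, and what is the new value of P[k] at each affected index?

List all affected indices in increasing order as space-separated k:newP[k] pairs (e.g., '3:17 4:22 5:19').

Answer: 3:13 4:21 5:33 6:46 7:46

Derivation:
P[k] = A[0] + ... + A[k]
P[k] includes A[3] iff k >= 3
Affected indices: 3, 4, ..., 7; delta = 11
  P[3]: 2 + 11 = 13
  P[4]: 10 + 11 = 21
  P[5]: 22 + 11 = 33
  P[6]: 35 + 11 = 46
  P[7]: 35 + 11 = 46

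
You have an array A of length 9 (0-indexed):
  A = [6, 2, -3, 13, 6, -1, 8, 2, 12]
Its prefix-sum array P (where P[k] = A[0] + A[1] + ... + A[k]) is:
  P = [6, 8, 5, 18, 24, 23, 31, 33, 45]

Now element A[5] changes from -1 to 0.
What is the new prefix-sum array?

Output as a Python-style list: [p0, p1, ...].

Answer: [6, 8, 5, 18, 24, 24, 32, 34, 46]

Derivation:
Change: A[5] -1 -> 0, delta = 1
P[k] for k < 5: unchanged (A[5] not included)
P[k] for k >= 5: shift by delta = 1
  P[0] = 6 + 0 = 6
  P[1] = 8 + 0 = 8
  P[2] = 5 + 0 = 5
  P[3] = 18 + 0 = 18
  P[4] = 24 + 0 = 24
  P[5] = 23 + 1 = 24
  P[6] = 31 + 1 = 32
  P[7] = 33 + 1 = 34
  P[8] = 45 + 1 = 46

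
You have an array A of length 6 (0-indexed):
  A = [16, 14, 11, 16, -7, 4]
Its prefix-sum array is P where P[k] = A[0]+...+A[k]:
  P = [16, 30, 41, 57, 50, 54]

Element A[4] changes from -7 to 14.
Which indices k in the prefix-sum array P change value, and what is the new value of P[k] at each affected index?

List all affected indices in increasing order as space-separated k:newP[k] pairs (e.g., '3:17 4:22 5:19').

P[k] = A[0] + ... + A[k]
P[k] includes A[4] iff k >= 4
Affected indices: 4, 5, ..., 5; delta = 21
  P[4]: 50 + 21 = 71
  P[5]: 54 + 21 = 75

Answer: 4:71 5:75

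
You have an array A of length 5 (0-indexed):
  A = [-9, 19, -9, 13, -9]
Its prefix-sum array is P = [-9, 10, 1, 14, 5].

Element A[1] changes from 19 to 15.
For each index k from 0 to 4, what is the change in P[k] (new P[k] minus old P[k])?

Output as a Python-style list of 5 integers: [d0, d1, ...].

Element change: A[1] 19 -> 15, delta = -4
For k < 1: P[k] unchanged, delta_P[k] = 0
For k >= 1: P[k] shifts by exactly -4
Delta array: [0, -4, -4, -4, -4]

Answer: [0, -4, -4, -4, -4]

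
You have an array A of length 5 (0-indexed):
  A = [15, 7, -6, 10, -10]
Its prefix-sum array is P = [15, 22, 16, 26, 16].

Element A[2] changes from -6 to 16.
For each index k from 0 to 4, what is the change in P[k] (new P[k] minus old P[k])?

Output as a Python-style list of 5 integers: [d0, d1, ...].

Answer: [0, 0, 22, 22, 22]

Derivation:
Element change: A[2] -6 -> 16, delta = 22
For k < 2: P[k] unchanged, delta_P[k] = 0
For k >= 2: P[k] shifts by exactly 22
Delta array: [0, 0, 22, 22, 22]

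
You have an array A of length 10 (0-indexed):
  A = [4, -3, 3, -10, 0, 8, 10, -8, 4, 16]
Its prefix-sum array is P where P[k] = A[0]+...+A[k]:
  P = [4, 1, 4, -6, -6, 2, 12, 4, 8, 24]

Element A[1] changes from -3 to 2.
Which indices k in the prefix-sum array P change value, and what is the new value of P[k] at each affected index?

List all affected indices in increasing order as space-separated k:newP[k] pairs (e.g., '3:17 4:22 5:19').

Answer: 1:6 2:9 3:-1 4:-1 5:7 6:17 7:9 8:13 9:29

Derivation:
P[k] = A[0] + ... + A[k]
P[k] includes A[1] iff k >= 1
Affected indices: 1, 2, ..., 9; delta = 5
  P[1]: 1 + 5 = 6
  P[2]: 4 + 5 = 9
  P[3]: -6 + 5 = -1
  P[4]: -6 + 5 = -1
  P[5]: 2 + 5 = 7
  P[6]: 12 + 5 = 17
  P[7]: 4 + 5 = 9
  P[8]: 8 + 5 = 13
  P[9]: 24 + 5 = 29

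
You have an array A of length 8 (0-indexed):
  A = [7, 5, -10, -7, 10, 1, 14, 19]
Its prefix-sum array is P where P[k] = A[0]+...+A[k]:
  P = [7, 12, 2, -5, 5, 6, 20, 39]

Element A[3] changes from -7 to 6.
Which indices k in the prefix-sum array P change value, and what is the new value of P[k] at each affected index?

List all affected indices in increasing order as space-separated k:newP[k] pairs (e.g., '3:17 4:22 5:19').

P[k] = A[0] + ... + A[k]
P[k] includes A[3] iff k >= 3
Affected indices: 3, 4, ..., 7; delta = 13
  P[3]: -5 + 13 = 8
  P[4]: 5 + 13 = 18
  P[5]: 6 + 13 = 19
  P[6]: 20 + 13 = 33
  P[7]: 39 + 13 = 52

Answer: 3:8 4:18 5:19 6:33 7:52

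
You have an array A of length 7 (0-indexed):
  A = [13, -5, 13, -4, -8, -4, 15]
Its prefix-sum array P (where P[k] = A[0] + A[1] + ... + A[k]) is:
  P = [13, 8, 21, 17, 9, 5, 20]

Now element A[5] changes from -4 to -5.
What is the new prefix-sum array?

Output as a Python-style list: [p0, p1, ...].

Answer: [13, 8, 21, 17, 9, 4, 19]

Derivation:
Change: A[5] -4 -> -5, delta = -1
P[k] for k < 5: unchanged (A[5] not included)
P[k] for k >= 5: shift by delta = -1
  P[0] = 13 + 0 = 13
  P[1] = 8 + 0 = 8
  P[2] = 21 + 0 = 21
  P[3] = 17 + 0 = 17
  P[4] = 9 + 0 = 9
  P[5] = 5 + -1 = 4
  P[6] = 20 + -1 = 19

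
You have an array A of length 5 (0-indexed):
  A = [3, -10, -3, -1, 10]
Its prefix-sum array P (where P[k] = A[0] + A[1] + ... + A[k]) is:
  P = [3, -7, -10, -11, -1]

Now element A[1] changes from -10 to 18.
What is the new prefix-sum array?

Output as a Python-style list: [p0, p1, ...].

Change: A[1] -10 -> 18, delta = 28
P[k] for k < 1: unchanged (A[1] not included)
P[k] for k >= 1: shift by delta = 28
  P[0] = 3 + 0 = 3
  P[1] = -7 + 28 = 21
  P[2] = -10 + 28 = 18
  P[3] = -11 + 28 = 17
  P[4] = -1 + 28 = 27

Answer: [3, 21, 18, 17, 27]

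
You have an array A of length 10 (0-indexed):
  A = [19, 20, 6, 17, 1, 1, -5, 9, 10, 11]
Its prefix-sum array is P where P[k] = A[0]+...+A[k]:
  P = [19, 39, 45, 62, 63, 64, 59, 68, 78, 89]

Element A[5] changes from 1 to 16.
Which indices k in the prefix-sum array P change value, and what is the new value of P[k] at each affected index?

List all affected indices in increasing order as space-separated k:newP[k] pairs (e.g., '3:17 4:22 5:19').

P[k] = A[0] + ... + A[k]
P[k] includes A[5] iff k >= 5
Affected indices: 5, 6, ..., 9; delta = 15
  P[5]: 64 + 15 = 79
  P[6]: 59 + 15 = 74
  P[7]: 68 + 15 = 83
  P[8]: 78 + 15 = 93
  P[9]: 89 + 15 = 104

Answer: 5:79 6:74 7:83 8:93 9:104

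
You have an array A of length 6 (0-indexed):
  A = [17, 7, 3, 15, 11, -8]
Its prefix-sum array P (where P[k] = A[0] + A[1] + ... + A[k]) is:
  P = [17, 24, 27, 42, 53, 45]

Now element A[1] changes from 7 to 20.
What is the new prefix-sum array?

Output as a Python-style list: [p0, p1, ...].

Answer: [17, 37, 40, 55, 66, 58]

Derivation:
Change: A[1] 7 -> 20, delta = 13
P[k] for k < 1: unchanged (A[1] not included)
P[k] for k >= 1: shift by delta = 13
  P[0] = 17 + 0 = 17
  P[1] = 24 + 13 = 37
  P[2] = 27 + 13 = 40
  P[3] = 42 + 13 = 55
  P[4] = 53 + 13 = 66
  P[5] = 45 + 13 = 58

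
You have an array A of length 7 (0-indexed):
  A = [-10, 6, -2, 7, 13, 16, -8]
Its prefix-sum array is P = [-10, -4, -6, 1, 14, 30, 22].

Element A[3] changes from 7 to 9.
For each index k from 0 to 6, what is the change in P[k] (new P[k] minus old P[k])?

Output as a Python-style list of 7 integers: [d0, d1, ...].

Answer: [0, 0, 0, 2, 2, 2, 2]

Derivation:
Element change: A[3] 7 -> 9, delta = 2
For k < 3: P[k] unchanged, delta_P[k] = 0
For k >= 3: P[k] shifts by exactly 2
Delta array: [0, 0, 0, 2, 2, 2, 2]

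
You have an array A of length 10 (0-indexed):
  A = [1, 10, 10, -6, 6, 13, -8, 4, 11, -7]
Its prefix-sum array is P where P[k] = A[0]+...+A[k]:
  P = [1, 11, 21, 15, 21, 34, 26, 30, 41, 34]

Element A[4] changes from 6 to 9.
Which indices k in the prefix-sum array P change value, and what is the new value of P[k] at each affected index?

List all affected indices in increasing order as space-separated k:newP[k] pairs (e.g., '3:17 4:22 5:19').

Answer: 4:24 5:37 6:29 7:33 8:44 9:37

Derivation:
P[k] = A[0] + ... + A[k]
P[k] includes A[4] iff k >= 4
Affected indices: 4, 5, ..., 9; delta = 3
  P[4]: 21 + 3 = 24
  P[5]: 34 + 3 = 37
  P[6]: 26 + 3 = 29
  P[7]: 30 + 3 = 33
  P[8]: 41 + 3 = 44
  P[9]: 34 + 3 = 37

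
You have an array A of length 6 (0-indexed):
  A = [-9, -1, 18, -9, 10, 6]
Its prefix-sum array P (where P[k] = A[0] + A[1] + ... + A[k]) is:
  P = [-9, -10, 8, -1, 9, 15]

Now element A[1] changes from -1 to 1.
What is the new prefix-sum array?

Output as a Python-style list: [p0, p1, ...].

Change: A[1] -1 -> 1, delta = 2
P[k] for k < 1: unchanged (A[1] not included)
P[k] for k >= 1: shift by delta = 2
  P[0] = -9 + 0 = -9
  P[1] = -10 + 2 = -8
  P[2] = 8 + 2 = 10
  P[3] = -1 + 2 = 1
  P[4] = 9 + 2 = 11
  P[5] = 15 + 2 = 17

Answer: [-9, -8, 10, 1, 11, 17]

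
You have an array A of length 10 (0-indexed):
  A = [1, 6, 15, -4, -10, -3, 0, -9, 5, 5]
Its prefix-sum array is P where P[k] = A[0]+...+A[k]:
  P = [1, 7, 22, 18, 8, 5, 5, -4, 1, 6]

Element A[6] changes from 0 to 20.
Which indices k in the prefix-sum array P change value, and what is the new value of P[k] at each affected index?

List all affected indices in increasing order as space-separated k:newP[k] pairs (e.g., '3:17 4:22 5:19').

Answer: 6:25 7:16 8:21 9:26

Derivation:
P[k] = A[0] + ... + A[k]
P[k] includes A[6] iff k >= 6
Affected indices: 6, 7, ..., 9; delta = 20
  P[6]: 5 + 20 = 25
  P[7]: -4 + 20 = 16
  P[8]: 1 + 20 = 21
  P[9]: 6 + 20 = 26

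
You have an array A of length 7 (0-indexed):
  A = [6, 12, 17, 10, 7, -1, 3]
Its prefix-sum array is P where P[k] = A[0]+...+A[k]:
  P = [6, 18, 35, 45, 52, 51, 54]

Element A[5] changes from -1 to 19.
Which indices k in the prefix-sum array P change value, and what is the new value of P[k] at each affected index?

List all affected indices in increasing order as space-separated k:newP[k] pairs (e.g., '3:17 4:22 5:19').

P[k] = A[0] + ... + A[k]
P[k] includes A[5] iff k >= 5
Affected indices: 5, 6, ..., 6; delta = 20
  P[5]: 51 + 20 = 71
  P[6]: 54 + 20 = 74

Answer: 5:71 6:74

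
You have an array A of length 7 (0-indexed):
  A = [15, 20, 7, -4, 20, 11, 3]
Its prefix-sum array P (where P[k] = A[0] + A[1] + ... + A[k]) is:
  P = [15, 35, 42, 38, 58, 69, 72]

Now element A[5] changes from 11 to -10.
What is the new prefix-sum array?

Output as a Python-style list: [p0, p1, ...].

Answer: [15, 35, 42, 38, 58, 48, 51]

Derivation:
Change: A[5] 11 -> -10, delta = -21
P[k] for k < 5: unchanged (A[5] not included)
P[k] for k >= 5: shift by delta = -21
  P[0] = 15 + 0 = 15
  P[1] = 35 + 0 = 35
  P[2] = 42 + 0 = 42
  P[3] = 38 + 0 = 38
  P[4] = 58 + 0 = 58
  P[5] = 69 + -21 = 48
  P[6] = 72 + -21 = 51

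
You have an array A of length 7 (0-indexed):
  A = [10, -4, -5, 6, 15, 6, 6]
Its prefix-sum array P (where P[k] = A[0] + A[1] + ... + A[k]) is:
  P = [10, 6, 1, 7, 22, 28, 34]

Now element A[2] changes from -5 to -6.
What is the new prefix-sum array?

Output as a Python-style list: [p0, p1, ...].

Answer: [10, 6, 0, 6, 21, 27, 33]

Derivation:
Change: A[2] -5 -> -6, delta = -1
P[k] for k < 2: unchanged (A[2] not included)
P[k] for k >= 2: shift by delta = -1
  P[0] = 10 + 0 = 10
  P[1] = 6 + 0 = 6
  P[2] = 1 + -1 = 0
  P[3] = 7 + -1 = 6
  P[4] = 22 + -1 = 21
  P[5] = 28 + -1 = 27
  P[6] = 34 + -1 = 33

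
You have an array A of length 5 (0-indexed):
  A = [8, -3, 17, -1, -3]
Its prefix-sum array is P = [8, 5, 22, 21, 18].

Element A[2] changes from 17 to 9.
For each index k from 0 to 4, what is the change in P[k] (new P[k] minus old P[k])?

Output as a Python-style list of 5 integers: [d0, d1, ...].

Element change: A[2] 17 -> 9, delta = -8
For k < 2: P[k] unchanged, delta_P[k] = 0
For k >= 2: P[k] shifts by exactly -8
Delta array: [0, 0, -8, -8, -8]

Answer: [0, 0, -8, -8, -8]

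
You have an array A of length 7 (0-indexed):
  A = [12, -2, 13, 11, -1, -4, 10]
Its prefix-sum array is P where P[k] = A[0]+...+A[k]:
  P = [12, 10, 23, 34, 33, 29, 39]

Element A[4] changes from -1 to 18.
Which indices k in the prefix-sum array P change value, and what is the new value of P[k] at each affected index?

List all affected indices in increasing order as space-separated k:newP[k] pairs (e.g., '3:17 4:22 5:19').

P[k] = A[0] + ... + A[k]
P[k] includes A[4] iff k >= 4
Affected indices: 4, 5, ..., 6; delta = 19
  P[4]: 33 + 19 = 52
  P[5]: 29 + 19 = 48
  P[6]: 39 + 19 = 58

Answer: 4:52 5:48 6:58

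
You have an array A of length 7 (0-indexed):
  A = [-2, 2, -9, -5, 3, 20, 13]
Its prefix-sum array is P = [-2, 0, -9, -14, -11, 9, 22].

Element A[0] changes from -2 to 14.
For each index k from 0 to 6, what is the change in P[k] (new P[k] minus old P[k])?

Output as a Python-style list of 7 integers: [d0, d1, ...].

Element change: A[0] -2 -> 14, delta = 16
For k < 0: P[k] unchanged, delta_P[k] = 0
For k >= 0: P[k] shifts by exactly 16
Delta array: [16, 16, 16, 16, 16, 16, 16]

Answer: [16, 16, 16, 16, 16, 16, 16]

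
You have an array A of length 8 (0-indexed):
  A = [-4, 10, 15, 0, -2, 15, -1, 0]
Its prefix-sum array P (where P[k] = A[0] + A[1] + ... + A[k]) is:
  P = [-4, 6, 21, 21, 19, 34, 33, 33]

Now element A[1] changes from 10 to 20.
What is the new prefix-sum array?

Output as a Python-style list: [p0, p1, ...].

Answer: [-4, 16, 31, 31, 29, 44, 43, 43]

Derivation:
Change: A[1] 10 -> 20, delta = 10
P[k] for k < 1: unchanged (A[1] not included)
P[k] for k >= 1: shift by delta = 10
  P[0] = -4 + 0 = -4
  P[1] = 6 + 10 = 16
  P[2] = 21 + 10 = 31
  P[3] = 21 + 10 = 31
  P[4] = 19 + 10 = 29
  P[5] = 34 + 10 = 44
  P[6] = 33 + 10 = 43
  P[7] = 33 + 10 = 43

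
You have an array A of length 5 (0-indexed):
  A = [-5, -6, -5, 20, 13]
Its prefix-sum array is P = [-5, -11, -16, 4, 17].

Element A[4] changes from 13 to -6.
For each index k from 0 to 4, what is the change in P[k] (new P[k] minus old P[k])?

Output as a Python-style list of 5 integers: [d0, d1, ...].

Element change: A[4] 13 -> -6, delta = -19
For k < 4: P[k] unchanged, delta_P[k] = 0
For k >= 4: P[k] shifts by exactly -19
Delta array: [0, 0, 0, 0, -19]

Answer: [0, 0, 0, 0, -19]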